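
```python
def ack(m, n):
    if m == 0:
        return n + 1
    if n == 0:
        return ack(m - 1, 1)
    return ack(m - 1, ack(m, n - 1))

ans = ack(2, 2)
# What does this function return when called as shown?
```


ack(2, 2)
= ack(1, ack(2, 1))
First compute ack(2, 1) = 5
= ack(1, 5)
= 7


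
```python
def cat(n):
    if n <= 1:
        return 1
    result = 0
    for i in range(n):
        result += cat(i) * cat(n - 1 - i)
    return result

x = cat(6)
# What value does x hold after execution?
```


cat(6)
= sum of cat(i) * cat(6-1-i) for i in 0..5
First compute sub-values bottom-up:
  cat(0) = 1, cat(1) = 1
  cat(2) = 1*1 + 1*1 = 2
  cat(3) = 1*2 + 1*1 + 2*1 = 5
  cat(4) = 1*5 + 1*2 + 2*1 + 5*1 = 14
  cat(5) = 1*14 + 1*5 + 2*2 + 5*1 + 14*1 = 42
Now cat(6):
  cat(0)*cat(5) = 1*42 = 42
  cat(1)*cat(4) = 1*14 = 14
  cat(2)*cat(3) = 2*5 = 10
  cat(3)*cat(2) = 5*2 = 10
  cat(4)*cat(1) = 14*1 = 14
  cat(5)*cat(0) = 42*1 = 42
= 42 + 14 + 10 + 10 + 14 + 42
= 132


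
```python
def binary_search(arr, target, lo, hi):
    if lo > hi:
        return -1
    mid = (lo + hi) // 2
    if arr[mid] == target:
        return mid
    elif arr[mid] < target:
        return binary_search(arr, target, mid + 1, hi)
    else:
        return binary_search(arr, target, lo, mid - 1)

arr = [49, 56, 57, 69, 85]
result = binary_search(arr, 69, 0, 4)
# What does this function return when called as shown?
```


binary_search(arr, 69, 0, 4)
lo=0, hi=4, mid=2, arr[mid]=57
57 < 69, search right half
lo=3, hi=4, mid=3, arr[mid]=69
arr[3] == 69, found at index 3
= 3


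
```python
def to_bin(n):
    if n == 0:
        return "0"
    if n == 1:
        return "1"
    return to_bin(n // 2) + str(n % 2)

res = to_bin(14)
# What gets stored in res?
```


to_bin(14)
= to_bin(7) + "0"
= to_bin(3) + "1" + "0"
= to_bin(1) + "1" + "1" + "0"
= "1" + "1" + "1" + "0"
= "1110"


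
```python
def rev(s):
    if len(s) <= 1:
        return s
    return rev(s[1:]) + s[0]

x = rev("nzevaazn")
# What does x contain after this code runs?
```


rev("nzevaazn")
= rev("zevaazn") + "n"
= rev("evaazn") + "z" + "n"
= rev("vaazn") + "e" + "z" + "n"
= rev("aazn") + "v" + "e" + "z" + "n"
= rev("azn") + "a" + "v" + "e" + "z" + "n"
= rev("zn") + "a" + "a" + "v" + "e" + "z" + "n"
= rev("n") + "z" + "a" + "a" + "v" + "e" + "z" + "n"
= "n" + "z" + "a" + "a" + "v" + "e" + "z" + "n"
= "nzaavezn"


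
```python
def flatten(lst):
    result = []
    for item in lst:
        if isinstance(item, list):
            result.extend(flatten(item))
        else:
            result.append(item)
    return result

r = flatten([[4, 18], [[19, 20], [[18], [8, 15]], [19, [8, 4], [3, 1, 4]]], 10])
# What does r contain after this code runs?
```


flatten([[4, 18], [[19, 20], [[18], [8, 15]], [19, [8, 4], [3, 1, 4]]], 10])
Processing each element:
  [4, 18] is a list -> flatten recursively -> [4, 18]
  [[19, 20], [[18], [8, 15]], [19, [8, 4], [3, 1, 4]]] is a list -> flatten recursively -> [19, 20, 18, 8, 15, 19, 8, 4, 3, 1, 4]
  10 is not a list -> append 10
= [4, 18, 19, 20, 18, 8, 15, 19, 8, 4, 3, 1, 4, 10]


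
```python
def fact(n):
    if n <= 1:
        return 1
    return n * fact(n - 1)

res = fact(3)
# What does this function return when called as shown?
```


fact(3)
= 3 * fact(2)
= 3 * 2 * fact(1)
= 3 * 2 * 1
= 6


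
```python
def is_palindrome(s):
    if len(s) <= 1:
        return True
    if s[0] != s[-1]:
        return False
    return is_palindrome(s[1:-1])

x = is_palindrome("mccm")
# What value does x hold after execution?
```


is_palindrome("mccm")
"mccm": s[0]='m' == s[-1]='m' -> is_palindrome("cc")
"cc": s[0]='c' == s[-1]='c' -> is_palindrome("")
"": len <= 1 -> True
= True


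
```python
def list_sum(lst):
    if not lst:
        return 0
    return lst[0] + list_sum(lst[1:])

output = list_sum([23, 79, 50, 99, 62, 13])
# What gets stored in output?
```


list_sum([23, 79, 50, 99, 62, 13])
= 23 + list_sum([79, 50, 99, 62, 13])
= 23 + 79 + list_sum([50, 99, 62, 13])
= 23 + 79 + 50 + list_sum([99, 62, 13])
= 23 + 79 + 50 + 99 + list_sum([62, 13])
= 23 + 79 + 50 + 99 + 62 + list_sum([13])
= 23 + 79 + 50 + 99 + 62 + 13 + list_sum([])
= 23 + 79 + 50 + 99 + 62 + 13 + 0
= 326


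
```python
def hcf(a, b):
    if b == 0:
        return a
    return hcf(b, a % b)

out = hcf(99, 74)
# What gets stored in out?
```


hcf(99, 74)
= hcf(74, 99 % 74) = hcf(74, 25)
= hcf(25, 74 % 25) = hcf(25, 24)
= hcf(24, 25 % 24) = hcf(24, 1)
= hcf(1, 24 % 1) = hcf(1, 0)
b == 0, return a = 1


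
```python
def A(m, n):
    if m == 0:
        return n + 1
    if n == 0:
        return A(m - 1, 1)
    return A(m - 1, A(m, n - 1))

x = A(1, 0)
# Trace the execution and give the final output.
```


A(1, 0)
n == 0: return A(0, 1)
= A(0, 1) = 2
= 2


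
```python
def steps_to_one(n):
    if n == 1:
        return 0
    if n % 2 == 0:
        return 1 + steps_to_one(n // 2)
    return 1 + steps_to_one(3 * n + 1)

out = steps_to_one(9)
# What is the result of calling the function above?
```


steps_to_one(9)
9 is odd -> 3*9+1 = 28 -> steps_to_one(28)
28 is even -> steps_to_one(14)
14 is even -> steps_to_one(7)
7 is odd -> 3*7+1 = 22 -> steps_to_one(22)
22 is even -> steps_to_one(11)
11 is odd -> 3*11+1 = 34 -> steps_to_one(34)
34 is even -> steps_to_one(17)
17 is odd -> 3*17+1 = 52 -> steps_to_one(52)
52 is even -> steps_to_one(26)
26 is even -> steps_to_one(13)
13 is odd -> 3*13+1 = 40 -> steps_to_one(40)
40 is even -> steps_to_one(20)
20 is even -> steps_to_one(10)
10 is even -> steps_to_one(5)
5 is odd -> 3*5+1 = 16 -> steps_to_one(16)
16 is even -> steps_to_one(8)
8 is even -> steps_to_one(4)
4 is even -> steps_to_one(2)
2 is even -> steps_to_one(1)
Reached 1 after 19 steps
= 19


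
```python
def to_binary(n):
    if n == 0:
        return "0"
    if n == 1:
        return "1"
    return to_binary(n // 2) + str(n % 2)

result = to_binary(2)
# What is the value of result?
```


to_binary(2)
= to_binary(1) + "0"
= "1" + "0"
= "10"


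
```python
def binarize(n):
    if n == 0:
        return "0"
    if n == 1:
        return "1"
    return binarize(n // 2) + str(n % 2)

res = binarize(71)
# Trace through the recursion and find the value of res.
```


binarize(71)
= binarize(35) + "1"
= binarize(17) + "1" + "1"
= binarize(8) + "1" + "1" + "1"
= binarize(4) + "0" + "1" + "1" + "1"
= binarize(2) + "0" + "0" + "1" + "1" + "1"
= binarize(1) + "0" + "0" + "0" + "1" + "1" + "1"
= "1" + "0" + "0" + "0" + "1" + "1" + "1"
= "1000111"


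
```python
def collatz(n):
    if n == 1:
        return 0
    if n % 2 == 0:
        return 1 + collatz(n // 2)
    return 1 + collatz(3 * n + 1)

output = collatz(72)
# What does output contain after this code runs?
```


collatz(72)
72 is even -> collatz(36)
36 is even -> collatz(18)
18 is even -> collatz(9)
9 is odd -> 3*9+1 = 28 -> collatz(28)
28 is even -> collatz(14)
14 is even -> collatz(7)
7 is odd -> 3*7+1 = 22 -> collatz(22)
22 is even -> collatz(11)
11 is odd -> 3*11+1 = 34 -> collatz(34)
34 is even -> collatz(17)
17 is odd -> 3*17+1 = 52 -> collatz(52)
52 is even -> collatz(26)
26 is even -> collatz(13)
13 is odd -> 3*13+1 = 40 -> collatz(40)
40 is even -> collatz(20)
20 is even -> collatz(10)
10 is even -> collatz(5)
5 is odd -> 3*5+1 = 16 -> collatz(16)
16 is even -> collatz(8)
8 is even -> collatz(4)
4 is even -> collatz(2)
2 is even -> collatz(1)
Reached 1 after 22 steps
= 22


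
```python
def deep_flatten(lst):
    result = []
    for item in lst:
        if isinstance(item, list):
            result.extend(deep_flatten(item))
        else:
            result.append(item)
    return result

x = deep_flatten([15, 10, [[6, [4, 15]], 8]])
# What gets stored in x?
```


deep_flatten([15, 10, [[6, [4, 15]], 8]])
Processing each element:
  15 is not a list -> append 15
  10 is not a list -> append 10
  [[6, [4, 15]], 8] is a list -> deep_flatten recursively -> [6, 4, 15, 8]
= [15, 10, 6, 4, 15, 8]


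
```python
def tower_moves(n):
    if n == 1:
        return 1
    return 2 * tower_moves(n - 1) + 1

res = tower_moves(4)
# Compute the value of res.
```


tower_moves(4)
= 2 * tower_moves(3) + 1
= 2 * (2 * tower_moves(2) + 1) + 1
= 2 * (2 * (2 * tower_moves(1) + 1) + 1) + 1
Now compute bottom-up:
tower_moves(1) = 1
tower_moves(2) = 2 * 1 + 1 = 3
tower_moves(3) = 2 * 3 + 1 = 7
tower_moves(4) = 2 * 7 + 1 = 15
= 15


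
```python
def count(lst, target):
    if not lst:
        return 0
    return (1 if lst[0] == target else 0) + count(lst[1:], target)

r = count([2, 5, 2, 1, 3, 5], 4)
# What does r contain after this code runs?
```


count([2, 5, 2, 1, 3, 5], 4)
lst[0]=2 != 4: 0 + count([5, 2, 1, 3, 5], 4)
lst[0]=5 != 4: 0 + count([2, 1, 3, 5], 4)
lst[0]=2 != 4: 0 + count([1, 3, 5], 4)
lst[0]=1 != 4: 0 + count([3, 5], 4)
lst[0]=3 != 4: 0 + count([5], 4)
lst[0]=5 != 4: 0 + count([], 4)
= 0


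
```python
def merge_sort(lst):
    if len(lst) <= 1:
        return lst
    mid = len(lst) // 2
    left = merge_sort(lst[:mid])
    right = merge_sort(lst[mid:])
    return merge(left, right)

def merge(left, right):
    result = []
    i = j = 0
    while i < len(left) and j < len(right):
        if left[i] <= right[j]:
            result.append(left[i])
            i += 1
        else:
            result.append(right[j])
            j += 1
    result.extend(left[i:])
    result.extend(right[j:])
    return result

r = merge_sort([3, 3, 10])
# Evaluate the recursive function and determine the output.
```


merge_sort([3, 3, 10])
Split into [3] and [3, 10]
Left sorted: [3]
Right sorted: [3, 10]
Merge [3] and [3, 10]
= [3, 3, 10]


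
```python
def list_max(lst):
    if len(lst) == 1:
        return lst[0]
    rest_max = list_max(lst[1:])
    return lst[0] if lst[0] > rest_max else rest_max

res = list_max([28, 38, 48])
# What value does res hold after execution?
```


list_max([28, 38, 48])
= compare 28 with list_max([38, 48])
= compare 38 with list_max([48])
Base: list_max([48]) = 48
compare 38 with 48: max = 48
compare 28 with 48: max = 48
= 48


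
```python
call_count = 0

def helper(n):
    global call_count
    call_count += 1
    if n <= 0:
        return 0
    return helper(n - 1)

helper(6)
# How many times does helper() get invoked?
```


helper(6) calls helper(5) calls ... calls helper(0)
Total calls: 6 + 1 (for base case) = 7


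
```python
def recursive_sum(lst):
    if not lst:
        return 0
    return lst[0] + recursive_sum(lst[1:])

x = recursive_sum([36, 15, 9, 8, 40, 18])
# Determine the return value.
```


recursive_sum([36, 15, 9, 8, 40, 18])
= 36 + recursive_sum([15, 9, 8, 40, 18])
= 36 + 15 + recursive_sum([9, 8, 40, 18])
= 36 + 15 + 9 + recursive_sum([8, 40, 18])
= 36 + 15 + 9 + 8 + recursive_sum([40, 18])
= 36 + 15 + 9 + 8 + 40 + recursive_sum([18])
= 36 + 15 + 9 + 8 + 40 + 18 + recursive_sum([])
= 36 + 15 + 9 + 8 + 40 + 18 + 0
= 126


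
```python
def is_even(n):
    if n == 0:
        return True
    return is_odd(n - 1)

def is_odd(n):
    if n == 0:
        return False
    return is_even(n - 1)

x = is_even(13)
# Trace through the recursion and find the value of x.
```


is_even(13)
= is_odd(12)
= is_even(11)
= is_odd(10)
= is_even(9)
= is_odd(8)
= is_even(7)
= is_odd(6)
= is_even(5)
= is_odd(4)
= is_even(3)
= is_odd(2)
= is_even(1)
= is_odd(0)
n == 0: return False
= False


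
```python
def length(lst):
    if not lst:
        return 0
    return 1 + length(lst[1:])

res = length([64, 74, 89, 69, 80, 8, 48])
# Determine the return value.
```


length([64, 74, 89, 69, 80, 8, 48])
= 1 + length([74, 89, 69, 80, 8, 48])
= 1 + 1 + length([89, 69, 80, 8, 48])
= 1 + 1 + 1 + length([69, 80, 8, 48])
= 1 + 1 + 1 + 1 + length([80, 8, 48])
= 1 + 1 + 1 + 1 + 1 + length([8, 48])
= 1 + 1 + 1 + 1 + 1 + 1 + length([48])
= 1 + 1 + 1 + 1 + 1 + 1 + 1 + length([])
= 1 + 1 + 1 + 1 + 1 + 1 + 1 + 0
= 7


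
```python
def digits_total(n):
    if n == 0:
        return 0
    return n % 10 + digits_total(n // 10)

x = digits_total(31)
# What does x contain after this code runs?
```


digits_total(31)
= 1 + digits_total(3)
= 1 + 3 + digits_total(0)
= 1 + 3 + 0
= 4


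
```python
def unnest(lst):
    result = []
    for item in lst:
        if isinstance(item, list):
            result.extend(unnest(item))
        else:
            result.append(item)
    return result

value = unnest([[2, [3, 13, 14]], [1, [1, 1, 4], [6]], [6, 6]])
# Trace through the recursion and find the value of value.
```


unnest([[2, [3, 13, 14]], [1, [1, 1, 4], [6]], [6, 6]])
Processing each element:
  [2, [3, 13, 14]] is a list -> unnest recursively -> [2, 3, 13, 14]
  [1, [1, 1, 4], [6]] is a list -> unnest recursively -> [1, 1, 1, 4, 6]
  [6, 6] is a list -> unnest recursively -> [6, 6]
= [2, 3, 13, 14, 1, 1, 1, 4, 6, 6, 6]


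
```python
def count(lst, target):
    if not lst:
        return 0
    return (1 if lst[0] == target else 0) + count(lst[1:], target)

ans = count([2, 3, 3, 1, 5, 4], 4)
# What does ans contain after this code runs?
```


count([2, 3, 3, 1, 5, 4], 4)
lst[0]=2 != 4: 0 + count([3, 3, 1, 5, 4], 4)
lst[0]=3 != 4: 0 + count([3, 1, 5, 4], 4)
lst[0]=3 != 4: 0 + count([1, 5, 4], 4)
lst[0]=1 != 4: 0 + count([5, 4], 4)
lst[0]=5 != 4: 0 + count([4], 4)
lst[0]=4 == 4: 1 + count([], 4)
= 1


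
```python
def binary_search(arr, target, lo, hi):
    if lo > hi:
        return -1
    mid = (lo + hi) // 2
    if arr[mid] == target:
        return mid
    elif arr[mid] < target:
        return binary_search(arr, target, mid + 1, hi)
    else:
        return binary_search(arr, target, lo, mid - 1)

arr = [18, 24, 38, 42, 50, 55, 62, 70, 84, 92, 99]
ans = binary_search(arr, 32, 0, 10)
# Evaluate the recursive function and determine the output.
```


binary_search(arr, 32, 0, 10)
lo=0, hi=10, mid=5, arr[mid]=55
55 > 32, search left half
lo=0, hi=4, mid=2, arr[mid]=38
38 > 32, search left half
lo=0, hi=1, mid=0, arr[mid]=18
18 < 32, search right half
lo=1, hi=1, mid=1, arr[mid]=24
24 < 32, search right half
lo > hi, target not found, return -1
= -1


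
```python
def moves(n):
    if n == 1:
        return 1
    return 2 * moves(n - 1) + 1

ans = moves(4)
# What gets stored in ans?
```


moves(4)
= 2 * moves(3) + 1
= 2 * (2 * moves(2) + 1) + 1
= 2 * (2 * (2 * moves(1) + 1) + 1) + 1
Now compute bottom-up:
moves(1) = 1
moves(2) = 2 * 1 + 1 = 3
moves(3) = 2 * 3 + 1 = 7
moves(4) = 2 * 7 + 1 = 15
= 15


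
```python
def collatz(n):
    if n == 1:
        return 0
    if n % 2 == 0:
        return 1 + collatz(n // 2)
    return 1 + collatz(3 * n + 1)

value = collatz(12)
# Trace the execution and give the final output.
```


collatz(12)
12 is even -> collatz(6)
6 is even -> collatz(3)
3 is odd -> 3*3+1 = 10 -> collatz(10)
10 is even -> collatz(5)
5 is odd -> 3*5+1 = 16 -> collatz(16)
16 is even -> collatz(8)
8 is even -> collatz(4)
4 is even -> collatz(2)
2 is even -> collatz(1)
Reached 1 after 9 steps
= 9


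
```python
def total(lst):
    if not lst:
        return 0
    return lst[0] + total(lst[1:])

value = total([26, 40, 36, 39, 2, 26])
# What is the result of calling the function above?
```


total([26, 40, 36, 39, 2, 26])
= 26 + total([40, 36, 39, 2, 26])
= 26 + 40 + total([36, 39, 2, 26])
= 26 + 40 + 36 + total([39, 2, 26])
= 26 + 40 + 36 + 39 + total([2, 26])
= 26 + 40 + 36 + 39 + 2 + total([26])
= 26 + 40 + 36 + 39 + 2 + 26 + total([])
= 26 + 40 + 36 + 39 + 2 + 26 + 0
= 169


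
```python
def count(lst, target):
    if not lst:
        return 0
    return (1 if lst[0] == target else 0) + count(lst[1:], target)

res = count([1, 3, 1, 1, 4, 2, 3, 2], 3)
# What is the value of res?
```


count([1, 3, 1, 1, 4, 2, 3, 2], 3)
lst[0]=1 != 3: 0 + count([3, 1, 1, 4, 2, 3, 2], 3)
lst[0]=3 == 3: 1 + count([1, 1, 4, 2, 3, 2], 3)
lst[0]=1 != 3: 0 + count([1, 4, 2, 3, 2], 3)
lst[0]=1 != 3: 0 + count([4, 2, 3, 2], 3)
lst[0]=4 != 3: 0 + count([2, 3, 2], 3)
lst[0]=2 != 3: 0 + count([3, 2], 3)
lst[0]=3 == 3: 1 + count([2], 3)
lst[0]=2 != 3: 0 + count([], 3)
= 2


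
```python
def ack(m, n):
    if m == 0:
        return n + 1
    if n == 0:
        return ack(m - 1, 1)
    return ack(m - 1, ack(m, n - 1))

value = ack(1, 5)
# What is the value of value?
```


ack(1, 5)
= ack(0, ack(1, 4))
First compute ack(1, 4) = 6
= ack(0, 6)
= 7


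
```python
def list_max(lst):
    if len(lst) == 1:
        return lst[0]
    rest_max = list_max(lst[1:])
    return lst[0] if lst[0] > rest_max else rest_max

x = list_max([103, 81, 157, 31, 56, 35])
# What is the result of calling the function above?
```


list_max([103, 81, 157, 31, 56, 35])
= compare 103 with list_max([81, 157, 31, 56, 35])
= compare 81 with list_max([157, 31, 56, 35])
= compare 157 with list_max([31, 56, 35])
= compare 31 with list_max([56, 35])
= compare 56 with list_max([35])
Base: list_max([35]) = 35
compare 56 with 35: max = 56
compare 31 with 56: max = 56
compare 157 with 56: max = 157
compare 81 with 157: max = 157
compare 103 with 157: max = 157
= 157


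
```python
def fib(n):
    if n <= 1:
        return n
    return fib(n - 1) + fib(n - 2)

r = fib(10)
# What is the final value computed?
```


fib(10)
= fib(9) + fib(8)
= (fib(8) + fib(7)) + fib(8)
Computing bottom-up: fib(0)=0, fib(1)=1, fib(2)=1, fib(3)=2, fib(4)=3, fib(5)=5, fib(6)=8, fib(7)=13, fib(8)=21, fib(9)=34, fib(10)=55
= 55


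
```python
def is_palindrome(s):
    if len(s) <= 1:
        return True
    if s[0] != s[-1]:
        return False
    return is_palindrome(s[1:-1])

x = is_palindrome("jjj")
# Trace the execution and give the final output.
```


is_palindrome("jjj")
"jjj": s[0]='j' == s[-1]='j' -> is_palindrome("j")
"j": len <= 1 -> True
= True


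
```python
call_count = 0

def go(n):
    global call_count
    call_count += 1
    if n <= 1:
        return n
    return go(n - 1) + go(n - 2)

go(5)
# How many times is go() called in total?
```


go(5) calls go(4) and go(3); each non-base call branches into two more.
Let C(k) = total number of calls made by go(k), including the call to go(k) itself.
Base cases: C(0) = 1, C(1) = 1
Recurrence: C(k) = 1 + C(k-1) + C(k-2)
  C(2) = 1 + C(1) + C(0) = 1 + 1 + 1 = 3
  C(3) = 1 + C(2) + C(1) = 1 + 3 + 1 = 5
  C(4) = 1 + C(3) + C(2) = 1 + 5 + 3 = 9
  C(5) = 1 + C(4) + C(3) = 1 + 9 + 5 = 15
Total calls = C(5) = 15


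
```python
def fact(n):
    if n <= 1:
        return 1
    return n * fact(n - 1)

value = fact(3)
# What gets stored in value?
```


fact(3)
= 3 * fact(2)
= 3 * 2 * fact(1)
= 3 * 2 * 1
= 6


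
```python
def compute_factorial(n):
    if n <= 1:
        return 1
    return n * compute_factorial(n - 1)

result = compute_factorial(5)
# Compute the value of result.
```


compute_factorial(5)
= 5 * compute_factorial(4)
= 5 * 4 * compute_factorial(3)
= 5 * 4 * 3 * compute_factorial(2)
= 5 * 4 * 3 * 2 * compute_factorial(1)
= 5 * 4 * 3 * 2 * 1
= 120


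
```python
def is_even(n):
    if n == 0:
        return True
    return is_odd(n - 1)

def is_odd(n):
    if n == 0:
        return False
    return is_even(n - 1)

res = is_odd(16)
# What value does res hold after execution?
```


is_odd(16)
= is_even(15)
= is_odd(14)
= is_even(13)
= is_odd(12)
= is_even(11)
= is_odd(10)
= is_even(9)
= is_odd(8)
= is_even(7)
= is_odd(6)
= is_even(5)
= is_odd(4)
= is_even(3)
= is_odd(2)
= is_even(1)
= is_odd(0)
n == 0: return False
= False


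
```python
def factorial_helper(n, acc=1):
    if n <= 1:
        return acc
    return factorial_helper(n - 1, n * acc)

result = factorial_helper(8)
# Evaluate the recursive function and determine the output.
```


factorial_helper(8, 1)
= factorial_helper(7, 8 * 1) = factorial_helper(7, 8)
= factorial_helper(6, 7 * 8) = factorial_helper(6, 56)
= factorial_helper(5, 6 * 56) = factorial_helper(5, 336)
= factorial_helper(4, 5 * 336) = factorial_helper(4, 1680)
= factorial_helper(3, 4 * 1680) = factorial_helper(3, 6720)
= factorial_helper(2, 3 * 6720) = factorial_helper(2, 20160)
= factorial_helper(1, 2 * 20160) = factorial_helper(1, 40320)
n <= 1, return acc = 40320


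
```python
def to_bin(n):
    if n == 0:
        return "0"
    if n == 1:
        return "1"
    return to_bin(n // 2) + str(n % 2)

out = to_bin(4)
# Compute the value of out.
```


to_bin(4)
= to_bin(2) + "0"
= to_bin(1) + "0" + "0"
= "1" + "0" + "0"
= "100"


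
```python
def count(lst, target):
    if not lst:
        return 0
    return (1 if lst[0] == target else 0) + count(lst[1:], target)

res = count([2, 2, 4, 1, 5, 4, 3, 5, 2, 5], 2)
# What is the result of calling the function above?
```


count([2, 2, 4, 1, 5, 4, 3, 5, 2, 5], 2)
lst[0]=2 == 2: 1 + count([2, 4, 1, 5, 4, 3, 5, 2, 5], 2)
lst[0]=2 == 2: 1 + count([4, 1, 5, 4, 3, 5, 2, 5], 2)
lst[0]=4 != 2: 0 + count([1, 5, 4, 3, 5, 2, 5], 2)
lst[0]=1 != 2: 0 + count([5, 4, 3, 5, 2, 5], 2)
lst[0]=5 != 2: 0 + count([4, 3, 5, 2, 5], 2)
lst[0]=4 != 2: 0 + count([3, 5, 2, 5], 2)
lst[0]=3 != 2: 0 + count([5, 2, 5], 2)
lst[0]=5 != 2: 0 + count([2, 5], 2)
lst[0]=2 == 2: 1 + count([5], 2)
lst[0]=5 != 2: 0 + count([], 2)
= 3


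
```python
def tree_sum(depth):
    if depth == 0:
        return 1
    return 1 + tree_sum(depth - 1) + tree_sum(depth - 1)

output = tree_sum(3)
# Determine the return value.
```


tree_sum(3)
= 1 + tree_sum(2) + tree_sum(2)
= 1 + 2 * tree_sum(2)
tree_sum(k) = 2^(k+1) - 1
tree_sum(0) = 1
tree_sum(1) = 3
tree_sum(2) = 7
tree_sum(3) = 15
tree_sum(3) = 2^4 - 1 = 15


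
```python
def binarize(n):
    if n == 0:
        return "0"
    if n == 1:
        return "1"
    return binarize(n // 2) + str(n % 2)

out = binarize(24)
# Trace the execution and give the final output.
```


binarize(24)
= binarize(12) + "0"
= binarize(6) + "0" + "0"
= binarize(3) + "0" + "0" + "0"
= binarize(1) + "1" + "0" + "0" + "0"
= "1" + "1" + "0" + "0" + "0"
= "11000"


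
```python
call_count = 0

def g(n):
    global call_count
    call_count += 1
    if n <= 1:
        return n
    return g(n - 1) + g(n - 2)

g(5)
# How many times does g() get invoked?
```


g(5) calls g(4) and g(3); each non-base call branches into two more.
Let C(k) = total number of calls made by g(k), including the call to g(k) itself.
Base cases: C(0) = 1, C(1) = 1
Recurrence: C(k) = 1 + C(k-1) + C(k-2)
  C(2) = 1 + C(1) + C(0) = 1 + 1 + 1 = 3
  C(3) = 1 + C(2) + C(1) = 1 + 3 + 1 = 5
  C(4) = 1 + C(3) + C(2) = 1 + 5 + 3 = 9
  C(5) = 1 + C(4) + C(3) = 1 + 9 + 5 = 15
Total calls = C(5) = 15


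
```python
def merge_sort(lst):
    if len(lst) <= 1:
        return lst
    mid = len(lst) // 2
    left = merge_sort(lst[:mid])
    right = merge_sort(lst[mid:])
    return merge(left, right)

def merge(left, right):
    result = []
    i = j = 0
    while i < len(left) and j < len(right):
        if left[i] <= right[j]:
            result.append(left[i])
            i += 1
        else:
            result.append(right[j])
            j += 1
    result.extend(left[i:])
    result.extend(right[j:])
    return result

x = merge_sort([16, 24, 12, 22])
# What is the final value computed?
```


merge_sort([16, 24, 12, 22])
Split into [16, 24] and [12, 22]
Left sorted: [16, 24]
Right sorted: [12, 22]
Merge [16, 24] and [12, 22]
= [12, 16, 22, 24]


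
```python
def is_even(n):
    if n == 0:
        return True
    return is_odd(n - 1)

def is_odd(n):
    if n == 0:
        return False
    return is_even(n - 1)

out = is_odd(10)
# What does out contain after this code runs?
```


is_odd(10)
= is_even(9)
= is_odd(8)
= is_even(7)
= is_odd(6)
= is_even(5)
= is_odd(4)
= is_even(3)
= is_odd(2)
= is_even(1)
= is_odd(0)
n == 0: return False
= False


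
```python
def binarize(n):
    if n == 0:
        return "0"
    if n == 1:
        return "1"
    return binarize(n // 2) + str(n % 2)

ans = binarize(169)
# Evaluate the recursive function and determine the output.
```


binarize(169)
= binarize(84) + "1"
= binarize(42) + "0" + "1"
= binarize(21) + "0" + "0" + "1"
= binarize(10) + "1" + "0" + "0" + "1"
= binarize(5) + "0" + "1" + "0" + "0" + "1"
= binarize(2) + "1" + "0" + "1" + "0" + "0" + "1"
= binarize(1) + "0" + "1" + "0" + "1" + "0" + "0" + "1"
= "1" + "0" + "1" + "0" + "1" + "0" + "0" + "1"
= "10101001"


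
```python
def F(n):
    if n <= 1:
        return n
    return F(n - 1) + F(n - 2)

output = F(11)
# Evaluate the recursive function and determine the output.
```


F(11)
= F(10) + F(9)
= (F(9) + F(8)) + F(9)
Computing bottom-up: F(0)=0, F(1)=1, F(2)=1, F(3)=2, F(4)=3, F(5)=5, F(6)=8, F(7)=13, F(8)=21, F(9)=34, F(10)=55, F(11)=89
= 89


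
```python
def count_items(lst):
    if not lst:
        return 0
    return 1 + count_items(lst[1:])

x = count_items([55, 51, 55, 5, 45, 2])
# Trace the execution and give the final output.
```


count_items([55, 51, 55, 5, 45, 2])
= 1 + count_items([51, 55, 5, 45, 2])
= 1 + 1 + count_items([55, 5, 45, 2])
= 1 + 1 + 1 + count_items([5, 45, 2])
= 1 + 1 + 1 + 1 + count_items([45, 2])
= 1 + 1 + 1 + 1 + 1 + count_items([2])
= 1 + 1 + 1 + 1 + 1 + 1 + count_items([])
= 1 + 1 + 1 + 1 + 1 + 1 + 0
= 6


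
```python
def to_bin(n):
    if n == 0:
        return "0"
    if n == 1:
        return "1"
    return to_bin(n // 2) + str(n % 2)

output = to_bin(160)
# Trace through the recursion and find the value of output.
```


to_bin(160)
= to_bin(80) + "0"
= to_bin(40) + "0" + "0"
= to_bin(20) + "0" + "0" + "0"
= to_bin(10) + "0" + "0" + "0" + "0"
= to_bin(5) + "0" + "0" + "0" + "0" + "0"
= to_bin(2) + "1" + "0" + "0" + "0" + "0" + "0"
= to_bin(1) + "0" + "1" + "0" + "0" + "0" + "0" + "0"
= "1" + "0" + "1" + "0" + "0" + "0" + "0" + "0"
= "10100000"


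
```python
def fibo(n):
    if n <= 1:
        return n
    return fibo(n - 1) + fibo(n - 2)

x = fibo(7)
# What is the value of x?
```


fibo(7)
= fibo(6) + fibo(5)
= (fibo(5) + fibo(4)) + fibo(5)
Computing bottom-up: fibo(0)=0, fibo(1)=1, fibo(2)=1, fibo(3)=2, fibo(4)=3, fibo(5)=5, fibo(6)=8, fibo(7)=13
= 13


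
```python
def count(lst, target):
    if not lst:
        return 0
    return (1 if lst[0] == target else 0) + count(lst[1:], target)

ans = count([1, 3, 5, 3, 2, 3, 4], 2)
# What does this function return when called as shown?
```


count([1, 3, 5, 3, 2, 3, 4], 2)
lst[0]=1 != 2: 0 + count([3, 5, 3, 2, 3, 4], 2)
lst[0]=3 != 2: 0 + count([5, 3, 2, 3, 4], 2)
lst[0]=5 != 2: 0 + count([3, 2, 3, 4], 2)
lst[0]=3 != 2: 0 + count([2, 3, 4], 2)
lst[0]=2 == 2: 1 + count([3, 4], 2)
lst[0]=3 != 2: 0 + count([4], 2)
lst[0]=4 != 2: 0 + count([], 2)
= 1


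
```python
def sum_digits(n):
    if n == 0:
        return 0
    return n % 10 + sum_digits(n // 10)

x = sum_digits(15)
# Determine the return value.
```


sum_digits(15)
= 5 + sum_digits(1)
= 5 + 1 + sum_digits(0)
= 5 + 1 + 0
= 6


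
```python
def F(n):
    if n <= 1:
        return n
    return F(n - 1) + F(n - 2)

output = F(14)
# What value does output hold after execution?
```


F(14)
= F(13) + F(12)
= (F(12) + F(11)) + F(12)
Computing bottom-up: F(0)=0, F(1)=1, F(2)=1, F(3)=2, F(4)=3, F(5)=5, F(6)=8, F(7)=13, F(8)=21, F(9)=34, F(10)=55, F(11)=89, F(12)=144, F(13)=233, F(14)=377
= 377


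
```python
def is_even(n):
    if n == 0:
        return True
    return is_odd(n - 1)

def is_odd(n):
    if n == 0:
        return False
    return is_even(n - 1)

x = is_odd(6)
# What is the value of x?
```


is_odd(6)
= is_even(5)
= is_odd(4)
= is_even(3)
= is_odd(2)
= is_even(1)
= is_odd(0)
n == 0: return False
= False


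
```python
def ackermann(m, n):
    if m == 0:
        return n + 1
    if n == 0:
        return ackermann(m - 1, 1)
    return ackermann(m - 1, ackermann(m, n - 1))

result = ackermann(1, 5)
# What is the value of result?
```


ackermann(1, 5)
= ackermann(0, ackermann(1, 4))
First compute ackermann(1, 4) = 6
= ackermann(0, 6)
= 7


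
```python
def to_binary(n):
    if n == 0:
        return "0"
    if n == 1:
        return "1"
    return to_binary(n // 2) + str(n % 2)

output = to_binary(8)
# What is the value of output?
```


to_binary(8)
= to_binary(4) + "0"
= to_binary(2) + "0" + "0"
= to_binary(1) + "0" + "0" + "0"
= "1" + "0" + "0" + "0"
= "1000"


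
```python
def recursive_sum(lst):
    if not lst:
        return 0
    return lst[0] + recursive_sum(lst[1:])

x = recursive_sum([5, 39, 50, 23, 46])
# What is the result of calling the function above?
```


recursive_sum([5, 39, 50, 23, 46])
= 5 + recursive_sum([39, 50, 23, 46])
= 5 + 39 + recursive_sum([50, 23, 46])
= 5 + 39 + 50 + recursive_sum([23, 46])
= 5 + 39 + 50 + 23 + recursive_sum([46])
= 5 + 39 + 50 + 23 + 46 + recursive_sum([])
= 5 + 39 + 50 + 23 + 46 + 0
= 163


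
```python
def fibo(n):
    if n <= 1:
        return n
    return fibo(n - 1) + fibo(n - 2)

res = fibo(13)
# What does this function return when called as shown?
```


fibo(13)
= fibo(12) + fibo(11)
= (fibo(11) + fibo(10)) + fibo(11)
Computing bottom-up: fibo(0)=0, fibo(1)=1, fibo(2)=1, fibo(3)=2, fibo(4)=3, fibo(5)=5, fibo(6)=8, fibo(7)=13, fibo(8)=21, fibo(9)=34, fibo(10)=55, fibo(11)=89, fibo(12)=144, fibo(13)=233
= 233


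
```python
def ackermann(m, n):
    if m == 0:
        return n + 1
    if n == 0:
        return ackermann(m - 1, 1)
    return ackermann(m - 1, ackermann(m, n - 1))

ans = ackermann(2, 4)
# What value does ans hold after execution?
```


ackermann(2, 4)
= ackermann(1, ackermann(2, 3))
First compute ackermann(2, 3) = 9
= ackermann(1, 9)
= 11


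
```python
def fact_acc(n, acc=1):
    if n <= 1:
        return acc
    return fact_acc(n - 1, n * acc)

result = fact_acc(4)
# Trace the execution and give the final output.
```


fact_acc(4, 1)
= fact_acc(3, 4 * 1) = fact_acc(3, 4)
= fact_acc(2, 3 * 4) = fact_acc(2, 12)
= fact_acc(1, 2 * 12) = fact_acc(1, 24)
n <= 1, return acc = 24


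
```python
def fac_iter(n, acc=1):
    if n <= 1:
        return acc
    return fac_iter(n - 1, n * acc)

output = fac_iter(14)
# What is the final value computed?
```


fac_iter(14, 1)
= fac_iter(13, 14 * 1) = fac_iter(13, 14)
= fac_iter(12, 13 * 14) = fac_iter(12, 182)
= fac_iter(11, 12 * 182) = fac_iter(11, 2184)
= fac_iter(10, 11 * 2184) = fac_iter(10, 24024)
= fac_iter(9, 10 * 24024) = fac_iter(9, 240240)
= fac_iter(8, 9 * 240240) = fac_iter(8, 2162160)
= fac_iter(7, 8 * 2162160) = fac_iter(7, 17297280)
= fac_iter(6, 7 * 17297280) = fac_iter(6, 121080960)
= fac_iter(5, 6 * 121080960) = fac_iter(5, 726485760)
= fac_iter(4, 5 * 726485760) = fac_iter(4, 3632428800)
= fac_iter(3, 4 * 3632428800) = fac_iter(3, 14529715200)
= fac_iter(2, 3 * 14529715200) = fac_iter(2, 43589145600)
= fac_iter(1, 2 * 43589145600) = fac_iter(1, 87178291200)
n <= 1, return acc = 87178291200


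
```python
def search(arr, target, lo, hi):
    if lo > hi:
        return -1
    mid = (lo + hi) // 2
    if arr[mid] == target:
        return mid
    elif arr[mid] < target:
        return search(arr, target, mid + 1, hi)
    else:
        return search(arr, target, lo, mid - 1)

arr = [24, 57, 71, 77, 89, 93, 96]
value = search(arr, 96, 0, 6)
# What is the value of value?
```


search(arr, 96, 0, 6)
lo=0, hi=6, mid=3, arr[mid]=77
77 < 96, search right half
lo=4, hi=6, mid=5, arr[mid]=93
93 < 96, search right half
lo=6, hi=6, mid=6, arr[mid]=96
arr[6] == 96, found at index 6
= 6


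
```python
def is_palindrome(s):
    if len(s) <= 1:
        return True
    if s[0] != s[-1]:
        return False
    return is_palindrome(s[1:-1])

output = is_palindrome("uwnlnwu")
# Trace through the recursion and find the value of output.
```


is_palindrome("uwnlnwu")
"uwnlnwu": s[0]='u' == s[-1]='u' -> is_palindrome("wnlnw")
"wnlnw": s[0]='w' == s[-1]='w' -> is_palindrome("nln")
"nln": s[0]='n' == s[-1]='n' -> is_palindrome("l")
"l": len <= 1 -> True
= True


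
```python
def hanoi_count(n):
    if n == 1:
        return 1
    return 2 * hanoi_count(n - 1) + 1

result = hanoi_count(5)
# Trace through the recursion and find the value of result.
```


hanoi_count(5)
= 2 * hanoi_count(4) + 1
= 2 * (2 * hanoi_count(3) + 1) + 1
= 2 * (2 * (2 * hanoi_count(2) + 1) + 1) + 1
= 2 * (2 * (2 * (2 * hanoi_count(1) + 1) + 1) + 1) + 1
Now compute bottom-up:
hanoi_count(1) = 1
hanoi_count(2) = 2 * 1 + 1 = 3
hanoi_count(3) = 2 * 3 + 1 = 7
hanoi_count(4) = 2 * 7 + 1 = 15
hanoi_count(5) = 2 * 15 + 1 = 31
= 31


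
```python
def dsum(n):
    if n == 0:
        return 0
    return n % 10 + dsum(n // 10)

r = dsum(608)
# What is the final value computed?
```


dsum(608)
= 8 + dsum(60)
= 8 + 0 + dsum(6)
= 8 + 0 + 6 + dsum(0)
= 8 + 0 + 6 + 0
= 14


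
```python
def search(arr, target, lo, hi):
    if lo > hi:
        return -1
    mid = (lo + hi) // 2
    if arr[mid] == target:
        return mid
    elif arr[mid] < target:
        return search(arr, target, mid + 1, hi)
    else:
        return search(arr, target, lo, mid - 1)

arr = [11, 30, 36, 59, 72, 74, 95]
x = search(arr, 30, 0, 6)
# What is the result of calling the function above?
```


search(arr, 30, 0, 6)
lo=0, hi=6, mid=3, arr[mid]=59
59 > 30, search left half
lo=0, hi=2, mid=1, arr[mid]=30
arr[1] == 30, found at index 1
= 1


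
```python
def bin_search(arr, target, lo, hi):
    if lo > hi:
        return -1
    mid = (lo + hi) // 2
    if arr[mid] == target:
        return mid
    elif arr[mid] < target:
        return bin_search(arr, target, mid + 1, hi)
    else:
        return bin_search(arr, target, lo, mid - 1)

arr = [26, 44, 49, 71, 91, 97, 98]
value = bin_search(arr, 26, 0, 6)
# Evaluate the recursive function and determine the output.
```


bin_search(arr, 26, 0, 6)
lo=0, hi=6, mid=3, arr[mid]=71
71 > 26, search left half
lo=0, hi=2, mid=1, arr[mid]=44
44 > 26, search left half
lo=0, hi=0, mid=0, arr[mid]=26
arr[0] == 26, found at index 0
= 0


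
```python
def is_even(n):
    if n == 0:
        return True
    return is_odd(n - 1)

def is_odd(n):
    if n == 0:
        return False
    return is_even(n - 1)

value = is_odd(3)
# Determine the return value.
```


is_odd(3)
= is_even(2)
= is_odd(1)
= is_even(0)
n == 0: return True
= True


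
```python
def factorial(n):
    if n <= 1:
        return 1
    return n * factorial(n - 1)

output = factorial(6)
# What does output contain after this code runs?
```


factorial(6)
= 6 * factorial(5)
= 6 * 5 * factorial(4)
= 6 * 5 * 4 * factorial(3)
= 6 * 5 * 4 * 3 * factorial(2)
= 6 * 5 * 4 * 3 * 2 * factorial(1)
= 6 * 5 * 4 * 3 * 2 * 1
= 720


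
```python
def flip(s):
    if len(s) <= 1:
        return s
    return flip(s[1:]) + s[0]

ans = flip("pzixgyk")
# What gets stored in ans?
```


flip("pzixgyk")
= flip("zixgyk") + "p"
= flip("ixgyk") + "z" + "p"
= flip("xgyk") + "i" + "z" + "p"
= flip("gyk") + "x" + "i" + "z" + "p"
= flip("yk") + "g" + "x" + "i" + "z" + "p"
= flip("k") + "y" + "g" + "x" + "i" + "z" + "p"
= "k" + "y" + "g" + "x" + "i" + "z" + "p"
= "kygxizp"


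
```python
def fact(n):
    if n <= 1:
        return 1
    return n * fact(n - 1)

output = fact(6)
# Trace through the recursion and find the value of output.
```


fact(6)
= 6 * fact(5)
= 6 * 5 * fact(4)
= 6 * 5 * 4 * fact(3)
= 6 * 5 * 4 * 3 * fact(2)
= 6 * 5 * 4 * 3 * 2 * fact(1)
= 6 * 5 * 4 * 3 * 2 * 1
= 720


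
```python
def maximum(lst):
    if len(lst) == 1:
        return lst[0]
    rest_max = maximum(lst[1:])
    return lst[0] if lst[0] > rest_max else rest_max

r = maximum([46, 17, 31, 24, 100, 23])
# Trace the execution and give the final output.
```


maximum([46, 17, 31, 24, 100, 23])
= compare 46 with maximum([17, 31, 24, 100, 23])
= compare 17 with maximum([31, 24, 100, 23])
= compare 31 with maximum([24, 100, 23])
= compare 24 with maximum([100, 23])
= compare 100 with maximum([23])
Base: maximum([23]) = 23
compare 100 with 23: max = 100
compare 24 with 100: max = 100
compare 31 with 100: max = 100
compare 17 with 100: max = 100
compare 46 with 100: max = 100
= 100


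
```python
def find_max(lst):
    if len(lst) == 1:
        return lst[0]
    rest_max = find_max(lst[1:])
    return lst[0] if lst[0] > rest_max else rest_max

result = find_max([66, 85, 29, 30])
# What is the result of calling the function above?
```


find_max([66, 85, 29, 30])
= compare 66 with find_max([85, 29, 30])
= compare 85 with find_max([29, 30])
= compare 29 with find_max([30])
Base: find_max([30]) = 30
compare 29 with 30: max = 30
compare 85 with 30: max = 85
compare 66 with 85: max = 85
= 85


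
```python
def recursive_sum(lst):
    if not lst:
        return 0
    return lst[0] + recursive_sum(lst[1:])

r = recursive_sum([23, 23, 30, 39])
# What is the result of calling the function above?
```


recursive_sum([23, 23, 30, 39])
= 23 + recursive_sum([23, 30, 39])
= 23 + 23 + recursive_sum([30, 39])
= 23 + 23 + 30 + recursive_sum([39])
= 23 + 23 + 30 + 39 + recursive_sum([])
= 23 + 23 + 30 + 39 + 0
= 115


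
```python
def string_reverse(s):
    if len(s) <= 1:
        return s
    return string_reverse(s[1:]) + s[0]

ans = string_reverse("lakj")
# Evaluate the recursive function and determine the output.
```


string_reverse("lakj")
= string_reverse("akj") + "l"
= string_reverse("kj") + "a" + "l"
= string_reverse("j") + "k" + "a" + "l"
= "j" + "k" + "a" + "l"
= "jkal"


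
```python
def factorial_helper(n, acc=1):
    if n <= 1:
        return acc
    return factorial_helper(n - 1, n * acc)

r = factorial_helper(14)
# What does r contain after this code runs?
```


factorial_helper(14, 1)
= factorial_helper(13, 14 * 1) = factorial_helper(13, 14)
= factorial_helper(12, 13 * 14) = factorial_helper(12, 182)
= factorial_helper(11, 12 * 182) = factorial_helper(11, 2184)
= factorial_helper(10, 11 * 2184) = factorial_helper(10, 24024)
= factorial_helper(9, 10 * 24024) = factorial_helper(9, 240240)
= factorial_helper(8, 9 * 240240) = factorial_helper(8, 2162160)
= factorial_helper(7, 8 * 2162160) = factorial_helper(7, 17297280)
= factorial_helper(6, 7 * 17297280) = factorial_helper(6, 121080960)
= factorial_helper(5, 6 * 121080960) = factorial_helper(5, 726485760)
= factorial_helper(4, 5 * 726485760) = factorial_helper(4, 3632428800)
= factorial_helper(3, 4 * 3632428800) = factorial_helper(3, 14529715200)
= factorial_helper(2, 3 * 14529715200) = factorial_helper(2, 43589145600)
= factorial_helper(1, 2 * 43589145600) = factorial_helper(1, 87178291200)
n <= 1, return acc = 87178291200


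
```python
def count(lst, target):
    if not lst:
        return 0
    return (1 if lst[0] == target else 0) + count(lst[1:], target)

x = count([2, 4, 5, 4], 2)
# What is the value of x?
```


count([2, 4, 5, 4], 2)
lst[0]=2 == 2: 1 + count([4, 5, 4], 2)
lst[0]=4 != 2: 0 + count([5, 4], 2)
lst[0]=5 != 2: 0 + count([4], 2)
lst[0]=4 != 2: 0 + count([], 2)
= 1


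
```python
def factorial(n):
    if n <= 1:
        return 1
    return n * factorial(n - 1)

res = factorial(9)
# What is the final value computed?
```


factorial(9)
= 9 * factorial(8)
= 9 * 8 * factorial(7)
= 9 * 8 * 7 * factorial(6)
= 9 * 8 * 7 * 6 * factorial(5)
= 9 * 8 * 7 * 6 * 5 * factorial(4)
= 9 * 8 * 7 * 6 * 5 * 4 * factorial(3)
= 9 * 8 * 7 * 6 * 5 * 4 * 3 * factorial(2)
= 9 * 8 * 7 * 6 * 5 * 4 * 3 * 2 * factorial(1)
= 9 * 8 * 7 * 6 * 5 * 4 * 3 * 2 * 1
= 362880


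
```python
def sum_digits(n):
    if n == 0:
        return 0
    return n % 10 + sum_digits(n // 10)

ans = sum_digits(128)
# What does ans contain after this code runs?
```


sum_digits(128)
= 8 + sum_digits(12)
= 8 + 2 + sum_digits(1)
= 8 + 2 + 1 + sum_digits(0)
= 8 + 2 + 1 + 0
= 11


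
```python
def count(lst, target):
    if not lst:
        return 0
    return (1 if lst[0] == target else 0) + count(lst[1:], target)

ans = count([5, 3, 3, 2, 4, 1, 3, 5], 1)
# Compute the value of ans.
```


count([5, 3, 3, 2, 4, 1, 3, 5], 1)
lst[0]=5 != 1: 0 + count([3, 3, 2, 4, 1, 3, 5], 1)
lst[0]=3 != 1: 0 + count([3, 2, 4, 1, 3, 5], 1)
lst[0]=3 != 1: 0 + count([2, 4, 1, 3, 5], 1)
lst[0]=2 != 1: 0 + count([4, 1, 3, 5], 1)
lst[0]=4 != 1: 0 + count([1, 3, 5], 1)
lst[0]=1 == 1: 1 + count([3, 5], 1)
lst[0]=3 != 1: 0 + count([5], 1)
lst[0]=5 != 1: 0 + count([], 1)
= 1


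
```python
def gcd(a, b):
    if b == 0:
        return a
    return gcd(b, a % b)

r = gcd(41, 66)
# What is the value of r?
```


gcd(41, 66)
= gcd(66, 41 % 66) = gcd(66, 41)
= gcd(41, 66 % 41) = gcd(41, 25)
= gcd(25, 41 % 25) = gcd(25, 16)
= gcd(16, 25 % 16) = gcd(16, 9)
= gcd(9, 16 % 9) = gcd(9, 7)
= gcd(7, 9 % 7) = gcd(7, 2)
= gcd(2, 7 % 2) = gcd(2, 1)
= gcd(1, 2 % 1) = gcd(1, 0)
b == 0, return a = 1
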